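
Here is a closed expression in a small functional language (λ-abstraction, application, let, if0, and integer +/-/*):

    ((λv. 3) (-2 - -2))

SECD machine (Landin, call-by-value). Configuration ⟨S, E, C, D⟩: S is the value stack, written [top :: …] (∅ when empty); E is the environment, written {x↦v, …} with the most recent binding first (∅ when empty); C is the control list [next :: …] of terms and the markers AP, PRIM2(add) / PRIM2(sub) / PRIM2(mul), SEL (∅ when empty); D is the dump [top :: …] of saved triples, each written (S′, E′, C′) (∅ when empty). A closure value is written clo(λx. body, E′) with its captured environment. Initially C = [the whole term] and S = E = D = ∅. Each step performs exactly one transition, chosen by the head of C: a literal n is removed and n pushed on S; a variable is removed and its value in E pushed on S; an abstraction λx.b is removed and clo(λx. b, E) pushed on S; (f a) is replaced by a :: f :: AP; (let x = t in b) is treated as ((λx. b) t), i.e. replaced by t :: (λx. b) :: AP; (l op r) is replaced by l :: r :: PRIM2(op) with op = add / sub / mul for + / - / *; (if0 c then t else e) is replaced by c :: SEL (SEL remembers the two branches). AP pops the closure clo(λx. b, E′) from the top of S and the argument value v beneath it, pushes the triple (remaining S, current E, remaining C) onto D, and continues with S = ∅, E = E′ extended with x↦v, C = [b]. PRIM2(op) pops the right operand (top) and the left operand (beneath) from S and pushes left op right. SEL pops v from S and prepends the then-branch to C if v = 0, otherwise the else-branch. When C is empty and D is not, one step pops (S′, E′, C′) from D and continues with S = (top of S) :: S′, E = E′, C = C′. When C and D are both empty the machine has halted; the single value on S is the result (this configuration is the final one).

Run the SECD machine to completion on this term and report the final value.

t=0: [S=∅ | E=∅ | C=[((λv. 3) (-2 - -2))] | D=∅]
t=1: [S=∅ | E=∅ | C=[(-2 - -2) :: (λv. 3) :: AP] | D=∅]
t=2: [S=∅ | E=∅ | C=[-2 :: -2 :: PRIM2(sub) :: (λv. 3) :: AP] | D=∅]
t=3: [S=[-2] | E=∅ | C=[-2 :: PRIM2(sub) :: (λv. 3) :: AP] | D=∅]
t=4: [S=[-2 :: -2] | E=∅ | C=[PRIM2(sub) :: (λv. 3) :: AP] | D=∅]
t=5: [S=[0] | E=∅ | C=[(λv. 3) :: AP] | D=∅]
t=6: [S=[clo(λv. 3, ∅) :: 0] | E=∅ | C=[AP] | D=∅]
t=7: [S=∅ | E={v↦0} | C=[3] | D=[(∅, ∅, ∅)]]
t=8: [S=[3] | E={v↦0} | C=∅ | D=[(∅, ∅, ∅)]]
t=9: [S=[3] | E=∅ | C=∅ | D=∅]
→ final value 3

Answer: 3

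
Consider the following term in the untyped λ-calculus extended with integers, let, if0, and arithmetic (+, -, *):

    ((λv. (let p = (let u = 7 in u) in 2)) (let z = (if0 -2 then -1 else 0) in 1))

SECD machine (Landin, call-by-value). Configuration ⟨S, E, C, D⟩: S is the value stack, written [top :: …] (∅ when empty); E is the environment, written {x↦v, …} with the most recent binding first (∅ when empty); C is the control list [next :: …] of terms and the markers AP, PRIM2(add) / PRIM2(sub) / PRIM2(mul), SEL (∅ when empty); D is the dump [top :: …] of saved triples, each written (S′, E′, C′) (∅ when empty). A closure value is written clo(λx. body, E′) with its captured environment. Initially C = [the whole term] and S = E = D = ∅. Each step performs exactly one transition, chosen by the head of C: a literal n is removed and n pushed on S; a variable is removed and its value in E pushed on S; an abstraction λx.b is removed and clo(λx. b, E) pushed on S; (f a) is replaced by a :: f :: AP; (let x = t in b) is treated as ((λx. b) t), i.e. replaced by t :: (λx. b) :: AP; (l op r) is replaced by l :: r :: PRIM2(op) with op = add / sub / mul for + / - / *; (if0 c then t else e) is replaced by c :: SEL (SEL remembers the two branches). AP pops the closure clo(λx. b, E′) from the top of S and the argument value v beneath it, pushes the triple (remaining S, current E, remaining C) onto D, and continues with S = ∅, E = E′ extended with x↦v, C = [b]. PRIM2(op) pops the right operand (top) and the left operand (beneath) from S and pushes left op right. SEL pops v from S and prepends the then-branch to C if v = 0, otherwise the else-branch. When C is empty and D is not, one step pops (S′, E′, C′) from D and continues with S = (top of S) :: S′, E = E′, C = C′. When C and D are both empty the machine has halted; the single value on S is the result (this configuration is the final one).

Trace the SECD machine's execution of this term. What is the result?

[0] <S=∅, E=∅, C=[((λv. (let p = (let u = 7 in u) in 2)) (let z = (if0 -2 then -1 else 0) in 1))], D=∅>
[1] <S=∅, E=∅, C=[(let z = (if0 -2 then -1 else 0) in 1) :: (λv. (let p = (let u = 7 in u) in 2)) :: AP], D=∅>
[2] <S=∅, E=∅, C=[(if0 -2 then -1 else 0) :: (λz. 1) :: AP :: (λv. (let p = (let u = 7 in u) in 2)) :: AP], D=∅>
[3] <S=∅, E=∅, C=[-2 :: SEL :: (λz. 1) :: AP :: (λv. (let p = (let u = 7 in u) in 2)) :: AP], D=∅>
[4] <S=[-2], E=∅, C=[SEL :: (λz. 1) :: AP :: (λv. (let p = (let u = 7 in u) in 2)) :: AP], D=∅>
[5] <S=∅, E=∅, C=[0 :: (λz. 1) :: AP :: (λv. (let p = (let u = 7 in u) in 2)) :: AP], D=∅>
[6] <S=[0], E=∅, C=[(λz. 1) :: AP :: (λv. (let p = (let u = 7 in u) in 2)) :: AP], D=∅>
[7] <S=[clo(λz. 1, ∅) :: 0], E=∅, C=[AP :: (λv. (let p = (let u = 7 in u) in 2)) :: AP], D=∅>
[8] <S=∅, E={z↦0}, C=[1], D=[(∅, ∅, [(λv. (let p = (let u = 7 in u) in 2)) :: AP])]>
[9] <S=[1], E={z↦0}, C=∅, D=[(∅, ∅, [(λv. (let p = (let u = 7 in u) in 2)) :: AP])]>
[10] <S=[1], E=∅, C=[(λv. (let p = (let u = 7 in u) in 2)) :: AP], D=∅>
[11] <S=[clo(λv. (let p = (let u = 7 in u) in 2), ∅) :: 1], E=∅, C=[AP], D=∅>
[12] <S=∅, E={v↦1}, C=[(let p = (let u = 7 in u) in 2)], D=[(∅, ∅, ∅)]>
[13] <S=∅, E={v↦1}, C=[(let u = 7 in u) :: (λp. 2) :: AP], D=[(∅, ∅, ∅)]>
[14] <S=∅, E={v↦1}, C=[7 :: (λu. u) :: AP :: (λp. 2) :: AP], D=[(∅, ∅, ∅)]>
[15] <S=[7], E={v↦1}, C=[(λu. u) :: AP :: (λp. 2) :: AP], D=[(∅, ∅, ∅)]>
[16] <S=[clo(λu. u, {v↦1}) :: 7], E={v↦1}, C=[AP :: (λp. 2) :: AP], D=[(∅, ∅, ∅)]>
[17] <S=∅, E={u↦7, v↦1}, C=[u], D=[(∅, {v↦1}, [(λp. 2) :: AP]) :: (∅, ∅, ∅)]>
[18] <S=[7], E={u↦7, v↦1}, C=∅, D=[(∅, {v↦1}, [(λp. 2) :: AP]) :: (∅, ∅, ∅)]>
[19] <S=[7], E={v↦1}, C=[(λp. 2) :: AP], D=[(∅, ∅, ∅)]>
[20] <S=[clo(λp. 2, {v↦1}) :: 7], E={v↦1}, C=[AP], D=[(∅, ∅, ∅)]>
[21] <S=∅, E={p↦7, v↦1}, C=[2], D=[(∅, {v↦1}, ∅) :: (∅, ∅, ∅)]>
[22] <S=[2], E={p↦7, v↦1}, C=∅, D=[(∅, {v↦1}, ∅) :: (∅, ∅, ∅)]>
[23] <S=[2], E={v↦1}, C=∅, D=[(∅, ∅, ∅)]>
[24] <S=[2], E=∅, C=∅, D=∅>
→ final value 2

Answer: 2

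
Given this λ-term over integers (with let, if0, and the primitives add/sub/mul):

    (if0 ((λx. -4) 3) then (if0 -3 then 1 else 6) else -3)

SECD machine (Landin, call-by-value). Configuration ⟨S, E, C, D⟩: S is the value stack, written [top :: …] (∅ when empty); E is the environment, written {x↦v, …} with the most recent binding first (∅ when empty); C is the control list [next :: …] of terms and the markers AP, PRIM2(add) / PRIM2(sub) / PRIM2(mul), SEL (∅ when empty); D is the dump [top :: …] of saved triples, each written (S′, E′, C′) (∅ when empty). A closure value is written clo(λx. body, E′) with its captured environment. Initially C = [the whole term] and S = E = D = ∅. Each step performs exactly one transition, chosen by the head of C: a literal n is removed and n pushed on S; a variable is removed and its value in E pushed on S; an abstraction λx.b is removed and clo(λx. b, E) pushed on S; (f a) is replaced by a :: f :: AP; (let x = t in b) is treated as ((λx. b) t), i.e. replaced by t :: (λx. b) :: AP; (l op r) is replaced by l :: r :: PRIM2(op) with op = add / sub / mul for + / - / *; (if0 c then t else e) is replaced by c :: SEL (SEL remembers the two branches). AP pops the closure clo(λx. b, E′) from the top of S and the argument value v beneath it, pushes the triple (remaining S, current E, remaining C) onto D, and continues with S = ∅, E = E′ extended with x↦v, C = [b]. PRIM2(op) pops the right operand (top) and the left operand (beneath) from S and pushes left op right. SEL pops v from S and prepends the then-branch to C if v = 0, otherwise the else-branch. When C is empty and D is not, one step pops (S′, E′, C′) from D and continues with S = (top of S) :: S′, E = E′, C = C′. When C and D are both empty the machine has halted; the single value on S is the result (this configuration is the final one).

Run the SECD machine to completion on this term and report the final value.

Answer: -3

Derivation:
0. ⟨S=∅; E=∅; C=[(if0 ((λx. -4) 3) then (if0 -3 then 1 else 6) else -3)]; D=∅⟩
1. ⟨S=∅; E=∅; C=[((λx. -4) 3) :: SEL]; D=∅⟩
2. ⟨S=∅; E=∅; C=[3 :: (λx. -4) :: AP :: SEL]; D=∅⟩
3. ⟨S=[3]; E=∅; C=[(λx. -4) :: AP :: SEL]; D=∅⟩
4. ⟨S=[clo(λx. -4, ∅) :: 3]; E=∅; C=[AP :: SEL]; D=∅⟩
5. ⟨S=∅; E={x↦3}; C=[-4]; D=[(∅, ∅, [SEL])]⟩
6. ⟨S=[-4]; E={x↦3}; C=∅; D=[(∅, ∅, [SEL])]⟩
7. ⟨S=[-4]; E=∅; C=[SEL]; D=∅⟩
8. ⟨S=∅; E=∅; C=[-3]; D=∅⟩
9. ⟨S=[-3]; E=∅; C=∅; D=∅⟩
→ final value -3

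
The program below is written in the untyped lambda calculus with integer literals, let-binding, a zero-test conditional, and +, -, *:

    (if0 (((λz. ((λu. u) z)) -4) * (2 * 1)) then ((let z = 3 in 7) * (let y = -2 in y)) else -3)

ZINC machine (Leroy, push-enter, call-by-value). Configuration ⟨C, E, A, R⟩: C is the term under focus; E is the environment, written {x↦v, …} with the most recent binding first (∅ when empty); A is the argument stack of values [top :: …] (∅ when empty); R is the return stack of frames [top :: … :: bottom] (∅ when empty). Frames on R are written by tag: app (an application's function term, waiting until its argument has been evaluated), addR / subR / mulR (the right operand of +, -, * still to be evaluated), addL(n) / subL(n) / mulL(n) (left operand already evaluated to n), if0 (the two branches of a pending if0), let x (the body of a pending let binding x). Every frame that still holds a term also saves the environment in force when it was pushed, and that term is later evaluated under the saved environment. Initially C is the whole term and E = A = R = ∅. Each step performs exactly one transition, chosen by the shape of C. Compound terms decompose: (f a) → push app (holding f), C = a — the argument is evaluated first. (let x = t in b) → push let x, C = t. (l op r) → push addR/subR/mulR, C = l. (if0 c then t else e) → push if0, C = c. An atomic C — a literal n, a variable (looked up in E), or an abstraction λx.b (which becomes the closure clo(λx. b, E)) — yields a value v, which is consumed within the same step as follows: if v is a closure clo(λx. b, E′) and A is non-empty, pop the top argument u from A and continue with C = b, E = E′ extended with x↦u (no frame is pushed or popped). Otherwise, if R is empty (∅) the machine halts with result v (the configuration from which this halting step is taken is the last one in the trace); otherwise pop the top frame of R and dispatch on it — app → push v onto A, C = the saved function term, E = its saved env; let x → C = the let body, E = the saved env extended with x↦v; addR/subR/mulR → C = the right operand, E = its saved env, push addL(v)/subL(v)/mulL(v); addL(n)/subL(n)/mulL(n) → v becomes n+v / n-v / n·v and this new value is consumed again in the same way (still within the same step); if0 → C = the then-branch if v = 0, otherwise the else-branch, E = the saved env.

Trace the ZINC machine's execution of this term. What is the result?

step 0: ⟨C=(if0 (((λz. ((λu. u) z)) -4) * (2 * 1)) then ((let z = 3 in 7) * (let y = -2 in y)) else -3); E=∅; A=∅; R=∅⟩
step 1: ⟨C=(((λz. ((λu. u) z)) -4) * (2 * 1)); E=∅; A=∅; R=[if0]⟩
step 2: ⟨C=((λz. ((λu. u) z)) -4); E=∅; A=∅; R=[mulR :: if0]⟩
step 3: ⟨C=-4; E=∅; A=∅; R=[app :: mulR :: if0]⟩
step 4: ⟨C=(λz. ((λu. u) z)); E=∅; A=[-4]; R=[mulR :: if0]⟩
step 5: ⟨C=((λu. u) z); E={z↦-4}; A=∅; R=[mulR :: if0]⟩
step 6: ⟨C=z; E={z↦-4}; A=∅; R=[app :: mulR :: if0]⟩
step 7: ⟨C=(λu. u); E={z↦-4}; A=[-4]; R=[mulR :: if0]⟩
step 8: ⟨C=u; E={u↦-4, z↦-4}; A=∅; R=[mulR :: if0]⟩
step 9: ⟨C=(2 * 1); E=∅; A=∅; R=[mulL(-4) :: if0]⟩
step 10: ⟨C=2; E=∅; A=∅; R=[mulR :: mulL(-4) :: if0]⟩
step 11: ⟨C=1; E=∅; A=∅; R=[mulL(2) :: mulL(-4) :: if0]⟩
step 12: ⟨C=-3; E=∅; A=∅; R=∅⟩
→ final value -3

Answer: -3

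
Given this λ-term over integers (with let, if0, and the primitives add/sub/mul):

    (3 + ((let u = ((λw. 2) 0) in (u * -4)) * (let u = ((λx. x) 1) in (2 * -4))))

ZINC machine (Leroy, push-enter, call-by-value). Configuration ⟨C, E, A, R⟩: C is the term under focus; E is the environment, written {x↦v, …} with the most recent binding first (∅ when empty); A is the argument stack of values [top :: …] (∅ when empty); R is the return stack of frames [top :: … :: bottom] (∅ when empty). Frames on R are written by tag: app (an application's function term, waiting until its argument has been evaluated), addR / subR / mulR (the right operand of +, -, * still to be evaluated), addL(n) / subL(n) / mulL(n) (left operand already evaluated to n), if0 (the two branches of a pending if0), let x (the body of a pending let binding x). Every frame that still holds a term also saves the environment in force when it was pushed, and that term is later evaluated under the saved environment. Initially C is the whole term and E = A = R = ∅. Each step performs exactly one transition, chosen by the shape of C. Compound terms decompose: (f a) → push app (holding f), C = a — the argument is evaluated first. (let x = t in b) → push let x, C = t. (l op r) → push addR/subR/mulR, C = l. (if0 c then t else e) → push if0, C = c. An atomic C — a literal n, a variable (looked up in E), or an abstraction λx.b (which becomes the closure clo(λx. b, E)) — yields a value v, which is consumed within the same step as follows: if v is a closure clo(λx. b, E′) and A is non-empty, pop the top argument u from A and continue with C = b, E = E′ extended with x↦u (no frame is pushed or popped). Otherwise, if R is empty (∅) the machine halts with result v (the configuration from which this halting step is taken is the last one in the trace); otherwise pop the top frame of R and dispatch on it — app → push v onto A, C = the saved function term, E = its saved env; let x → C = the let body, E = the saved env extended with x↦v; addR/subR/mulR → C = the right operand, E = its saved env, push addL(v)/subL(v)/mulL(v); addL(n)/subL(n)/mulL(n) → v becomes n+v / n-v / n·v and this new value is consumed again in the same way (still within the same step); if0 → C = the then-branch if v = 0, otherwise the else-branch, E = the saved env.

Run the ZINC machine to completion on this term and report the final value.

Answer: 67

Execution trace:
0. [C=(3 + ((let u = ((λw. 2) 0) in (u * -4)) * (let u = ((λx. x) 1) in (2 * -4)))) | E=∅ | A=∅ | R=∅]
1. [C=3 | E=∅ | A=∅ | R=[addR]]
2. [C=((let u = ((λw. 2) 0) in (u * -4)) * (let u = ((λx. x) 1) in (2 * -4))) | E=∅ | A=∅ | R=[addL(3)]]
3. [C=(let u = ((λw. 2) 0) in (u * -4)) | E=∅ | A=∅ | R=[mulR :: addL(3)]]
4. [C=((λw. 2) 0) | E=∅ | A=∅ | R=[let u :: mulR :: addL(3)]]
5. [C=0 | E=∅ | A=∅ | R=[app :: let u :: mulR :: addL(3)]]
6. [C=(λw. 2) | E=∅ | A=[0] | R=[let u :: mulR :: addL(3)]]
7. [C=2 | E={w↦0} | A=∅ | R=[let u :: mulR :: addL(3)]]
8. [C=(u * -4) | E={u↦2} | A=∅ | R=[mulR :: addL(3)]]
9. [C=u | E={u↦2} | A=∅ | R=[mulR :: mulR :: addL(3)]]
10. [C=-4 | E={u↦2} | A=∅ | R=[mulL(2) :: mulR :: addL(3)]]
11. [C=(let u = ((λx. x) 1) in (2 * -4)) | E=∅ | A=∅ | R=[mulL(-8) :: addL(3)]]
12. [C=((λx. x) 1) | E=∅ | A=∅ | R=[let u :: mulL(-8) :: addL(3)]]
13. [C=1 | E=∅ | A=∅ | R=[app :: let u :: mulL(-8) :: addL(3)]]
14. [C=(λx. x) | E=∅ | A=[1] | R=[let u :: mulL(-8) :: addL(3)]]
15. [C=x | E={x↦1} | A=∅ | R=[let u :: mulL(-8) :: addL(3)]]
16. [C=(2 * -4) | E={u↦1} | A=∅ | R=[mulL(-8) :: addL(3)]]
17. [C=2 | E={u↦1} | A=∅ | R=[mulR :: mulL(-8) :: addL(3)]]
18. [C=-4 | E={u↦1} | A=∅ | R=[mulL(2) :: mulL(-8) :: addL(3)]]
→ final value 67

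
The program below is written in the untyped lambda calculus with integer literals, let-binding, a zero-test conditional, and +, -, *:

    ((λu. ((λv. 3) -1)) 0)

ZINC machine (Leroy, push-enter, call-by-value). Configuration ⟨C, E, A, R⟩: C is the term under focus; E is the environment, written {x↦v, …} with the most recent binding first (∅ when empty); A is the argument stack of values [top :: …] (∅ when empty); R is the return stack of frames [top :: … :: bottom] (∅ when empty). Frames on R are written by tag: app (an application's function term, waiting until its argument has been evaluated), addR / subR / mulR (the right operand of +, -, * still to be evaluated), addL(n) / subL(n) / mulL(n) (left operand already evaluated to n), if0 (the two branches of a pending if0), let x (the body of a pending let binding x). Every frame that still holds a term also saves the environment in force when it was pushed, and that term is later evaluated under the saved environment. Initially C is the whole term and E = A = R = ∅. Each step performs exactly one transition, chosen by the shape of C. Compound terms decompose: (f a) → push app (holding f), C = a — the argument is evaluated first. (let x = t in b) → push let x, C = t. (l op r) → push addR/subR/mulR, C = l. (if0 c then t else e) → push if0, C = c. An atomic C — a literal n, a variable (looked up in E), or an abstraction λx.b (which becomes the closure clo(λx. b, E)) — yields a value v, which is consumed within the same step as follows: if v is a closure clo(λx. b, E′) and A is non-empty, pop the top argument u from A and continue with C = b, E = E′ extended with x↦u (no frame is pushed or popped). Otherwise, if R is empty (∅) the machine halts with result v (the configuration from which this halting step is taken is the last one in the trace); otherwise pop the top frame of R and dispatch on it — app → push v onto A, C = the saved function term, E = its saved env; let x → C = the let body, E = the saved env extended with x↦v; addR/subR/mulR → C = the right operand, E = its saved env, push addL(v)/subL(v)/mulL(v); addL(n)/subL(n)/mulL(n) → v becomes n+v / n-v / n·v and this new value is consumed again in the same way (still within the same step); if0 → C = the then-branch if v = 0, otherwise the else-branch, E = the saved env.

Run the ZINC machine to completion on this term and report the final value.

0. <C=((λu. ((λv. 3) -1)) 0), E=∅, A=∅, R=∅>
1. <C=0, E=∅, A=∅, R=[app]>
2. <C=(λu. ((λv. 3) -1)), E=∅, A=[0], R=∅>
3. <C=((λv. 3) -1), E={u↦0}, A=∅, R=∅>
4. <C=-1, E={u↦0}, A=∅, R=[app]>
5. <C=(λv. 3), E={u↦0}, A=[-1], R=∅>
6. <C=3, E={v↦-1, u↦0}, A=∅, R=∅>
→ final value 3

Answer: 3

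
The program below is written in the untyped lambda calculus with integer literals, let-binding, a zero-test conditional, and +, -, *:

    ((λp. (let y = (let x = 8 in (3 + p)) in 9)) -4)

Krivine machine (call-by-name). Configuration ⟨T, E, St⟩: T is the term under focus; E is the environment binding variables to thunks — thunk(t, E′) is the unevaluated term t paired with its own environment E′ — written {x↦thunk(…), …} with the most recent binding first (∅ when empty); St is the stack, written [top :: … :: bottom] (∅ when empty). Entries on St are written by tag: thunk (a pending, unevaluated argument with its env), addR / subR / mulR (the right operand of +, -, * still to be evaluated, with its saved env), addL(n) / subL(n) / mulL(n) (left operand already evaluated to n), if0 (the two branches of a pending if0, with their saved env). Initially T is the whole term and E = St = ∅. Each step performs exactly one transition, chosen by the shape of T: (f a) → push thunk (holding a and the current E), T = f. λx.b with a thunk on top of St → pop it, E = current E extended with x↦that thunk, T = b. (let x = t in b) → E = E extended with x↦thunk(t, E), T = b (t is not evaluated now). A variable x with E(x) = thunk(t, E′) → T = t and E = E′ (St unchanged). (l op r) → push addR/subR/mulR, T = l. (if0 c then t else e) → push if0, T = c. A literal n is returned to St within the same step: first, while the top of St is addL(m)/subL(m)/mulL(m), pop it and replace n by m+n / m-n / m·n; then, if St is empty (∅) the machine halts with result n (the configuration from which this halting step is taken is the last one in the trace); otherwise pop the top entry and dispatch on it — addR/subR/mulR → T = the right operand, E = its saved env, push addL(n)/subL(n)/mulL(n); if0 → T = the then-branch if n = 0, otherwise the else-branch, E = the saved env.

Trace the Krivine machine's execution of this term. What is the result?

Answer: 9

Derivation:
[0] [T=((λp. (let y = (let x = 8 in (3 + p)) in 9)) -4) | E=∅ | St=∅]
[1] [T=(λp. (let y = (let x = 8 in (3 + p)) in 9)) | E=∅ | St=[thunk]]
[2] [T=(let y = (let x = 8 in (3 + p)) in 9) | E={p↦thunk(-4, ∅)} | St=∅]
[3] [T=9 | E={y↦thunk((let x = 8 in (3 + p)), {p↦thunk(-4, ∅)}), p↦thunk(-4, ∅)} | St=∅]
→ final value 9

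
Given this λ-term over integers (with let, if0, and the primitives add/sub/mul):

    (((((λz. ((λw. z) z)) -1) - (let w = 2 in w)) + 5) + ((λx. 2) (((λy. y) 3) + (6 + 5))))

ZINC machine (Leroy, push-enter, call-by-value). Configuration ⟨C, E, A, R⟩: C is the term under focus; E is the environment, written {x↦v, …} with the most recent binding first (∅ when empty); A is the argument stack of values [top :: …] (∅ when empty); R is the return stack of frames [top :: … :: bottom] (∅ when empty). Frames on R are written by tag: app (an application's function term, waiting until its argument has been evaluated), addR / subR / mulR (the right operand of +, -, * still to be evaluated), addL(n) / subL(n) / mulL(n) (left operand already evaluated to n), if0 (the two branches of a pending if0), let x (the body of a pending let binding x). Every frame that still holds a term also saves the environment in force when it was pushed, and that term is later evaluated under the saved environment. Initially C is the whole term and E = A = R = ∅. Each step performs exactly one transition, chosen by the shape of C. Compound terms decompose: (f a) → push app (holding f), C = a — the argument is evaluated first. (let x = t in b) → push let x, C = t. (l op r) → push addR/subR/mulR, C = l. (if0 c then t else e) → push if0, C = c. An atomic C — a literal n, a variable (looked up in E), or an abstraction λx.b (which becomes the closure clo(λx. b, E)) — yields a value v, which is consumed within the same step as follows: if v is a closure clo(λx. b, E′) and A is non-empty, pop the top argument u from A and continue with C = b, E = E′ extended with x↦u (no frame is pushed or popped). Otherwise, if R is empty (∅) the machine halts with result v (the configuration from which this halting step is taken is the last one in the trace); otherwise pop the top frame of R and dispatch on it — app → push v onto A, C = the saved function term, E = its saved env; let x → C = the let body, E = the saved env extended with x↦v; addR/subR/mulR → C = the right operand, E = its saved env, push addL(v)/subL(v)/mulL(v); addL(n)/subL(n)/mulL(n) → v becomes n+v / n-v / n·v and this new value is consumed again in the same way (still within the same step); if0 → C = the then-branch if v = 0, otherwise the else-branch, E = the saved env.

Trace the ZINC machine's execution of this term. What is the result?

[0] ⟨C=(((((λz. ((λw. z) z)) -1) - (let w = 2 in w)) + 5) + ((λx. 2) (((λy. y) 3) + (6 + 5)))); E=∅; A=∅; R=∅⟩
[1] ⟨C=((((λz. ((λw. z) z)) -1) - (let w = 2 in w)) + 5); E=∅; A=∅; R=[addR]⟩
[2] ⟨C=(((λz. ((λw. z) z)) -1) - (let w = 2 in w)); E=∅; A=∅; R=[addR :: addR]⟩
[3] ⟨C=((λz. ((λw. z) z)) -1); E=∅; A=∅; R=[subR :: addR :: addR]⟩
[4] ⟨C=-1; E=∅; A=∅; R=[app :: subR :: addR :: addR]⟩
[5] ⟨C=(λz. ((λw. z) z)); E=∅; A=[-1]; R=[subR :: addR :: addR]⟩
[6] ⟨C=((λw. z) z); E={z↦-1}; A=∅; R=[subR :: addR :: addR]⟩
[7] ⟨C=z; E={z↦-1}; A=∅; R=[app :: subR :: addR :: addR]⟩
[8] ⟨C=(λw. z); E={z↦-1}; A=[-1]; R=[subR :: addR :: addR]⟩
[9] ⟨C=z; E={w↦-1, z↦-1}; A=∅; R=[subR :: addR :: addR]⟩
[10] ⟨C=(let w = 2 in w); E=∅; A=∅; R=[subL(-1) :: addR :: addR]⟩
[11] ⟨C=2; E=∅; A=∅; R=[let w :: subL(-1) :: addR :: addR]⟩
[12] ⟨C=w; E={w↦2}; A=∅; R=[subL(-1) :: addR :: addR]⟩
[13] ⟨C=5; E=∅; A=∅; R=[addL(-3) :: addR]⟩
[14] ⟨C=((λx. 2) (((λy. y) 3) + (6 + 5))); E=∅; A=∅; R=[addL(2)]⟩
[15] ⟨C=(((λy. y) 3) + (6 + 5)); E=∅; A=∅; R=[app :: addL(2)]⟩
[16] ⟨C=((λy. y) 3); E=∅; A=∅; R=[addR :: app :: addL(2)]⟩
[17] ⟨C=3; E=∅; A=∅; R=[app :: addR :: app :: addL(2)]⟩
[18] ⟨C=(λy. y); E=∅; A=[3]; R=[addR :: app :: addL(2)]⟩
[19] ⟨C=y; E={y↦3}; A=∅; R=[addR :: app :: addL(2)]⟩
[20] ⟨C=(6 + 5); E=∅; A=∅; R=[addL(3) :: app :: addL(2)]⟩
[21] ⟨C=6; E=∅; A=∅; R=[addR :: addL(3) :: app :: addL(2)]⟩
[22] ⟨C=5; E=∅; A=∅; R=[addL(6) :: addL(3) :: app :: addL(2)]⟩
[23] ⟨C=(λx. 2); E=∅; A=[14]; R=[addL(2)]⟩
[24] ⟨C=2; E={x↦14}; A=∅; R=[addL(2)]⟩
→ final value 4

Answer: 4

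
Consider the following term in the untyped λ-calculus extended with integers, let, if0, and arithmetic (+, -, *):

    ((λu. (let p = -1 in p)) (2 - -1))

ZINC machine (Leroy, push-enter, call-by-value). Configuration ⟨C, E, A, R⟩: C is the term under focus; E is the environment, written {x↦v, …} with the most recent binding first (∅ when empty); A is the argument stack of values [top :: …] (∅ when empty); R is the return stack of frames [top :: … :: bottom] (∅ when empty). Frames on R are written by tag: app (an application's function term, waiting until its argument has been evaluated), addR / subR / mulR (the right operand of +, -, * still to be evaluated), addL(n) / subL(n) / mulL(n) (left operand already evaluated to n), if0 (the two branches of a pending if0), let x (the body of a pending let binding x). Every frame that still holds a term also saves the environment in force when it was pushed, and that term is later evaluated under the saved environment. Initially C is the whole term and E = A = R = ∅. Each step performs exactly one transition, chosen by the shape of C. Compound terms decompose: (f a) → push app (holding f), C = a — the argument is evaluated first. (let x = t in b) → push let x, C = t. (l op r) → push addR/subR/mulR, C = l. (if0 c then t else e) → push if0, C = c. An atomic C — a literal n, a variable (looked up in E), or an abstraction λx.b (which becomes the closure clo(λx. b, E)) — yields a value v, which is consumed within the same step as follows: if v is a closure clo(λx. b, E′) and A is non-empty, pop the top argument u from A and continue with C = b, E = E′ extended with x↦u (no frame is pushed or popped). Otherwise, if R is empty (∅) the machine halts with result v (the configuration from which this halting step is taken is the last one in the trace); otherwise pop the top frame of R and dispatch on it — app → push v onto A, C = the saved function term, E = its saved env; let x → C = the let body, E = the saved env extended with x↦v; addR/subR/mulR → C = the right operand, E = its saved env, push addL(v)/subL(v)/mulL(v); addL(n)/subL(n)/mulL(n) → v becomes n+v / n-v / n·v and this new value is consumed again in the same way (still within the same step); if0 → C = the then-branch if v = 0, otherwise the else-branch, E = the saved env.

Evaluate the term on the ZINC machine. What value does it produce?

t=0: <C=((λu. (let p = -1 in p)) (2 - -1)), E=∅, A=∅, R=∅>
t=1: <C=(2 - -1), E=∅, A=∅, R=[app]>
t=2: <C=2, E=∅, A=∅, R=[subR :: app]>
t=3: <C=-1, E=∅, A=∅, R=[subL(2) :: app]>
t=4: <C=(λu. (let p = -1 in p)), E=∅, A=[3], R=∅>
t=5: <C=(let p = -1 in p), E={u↦3}, A=∅, R=∅>
t=6: <C=-1, E={u↦3}, A=∅, R=[let p]>
t=7: <C=p, E={p↦-1, u↦3}, A=∅, R=∅>
→ final value -1

Answer: -1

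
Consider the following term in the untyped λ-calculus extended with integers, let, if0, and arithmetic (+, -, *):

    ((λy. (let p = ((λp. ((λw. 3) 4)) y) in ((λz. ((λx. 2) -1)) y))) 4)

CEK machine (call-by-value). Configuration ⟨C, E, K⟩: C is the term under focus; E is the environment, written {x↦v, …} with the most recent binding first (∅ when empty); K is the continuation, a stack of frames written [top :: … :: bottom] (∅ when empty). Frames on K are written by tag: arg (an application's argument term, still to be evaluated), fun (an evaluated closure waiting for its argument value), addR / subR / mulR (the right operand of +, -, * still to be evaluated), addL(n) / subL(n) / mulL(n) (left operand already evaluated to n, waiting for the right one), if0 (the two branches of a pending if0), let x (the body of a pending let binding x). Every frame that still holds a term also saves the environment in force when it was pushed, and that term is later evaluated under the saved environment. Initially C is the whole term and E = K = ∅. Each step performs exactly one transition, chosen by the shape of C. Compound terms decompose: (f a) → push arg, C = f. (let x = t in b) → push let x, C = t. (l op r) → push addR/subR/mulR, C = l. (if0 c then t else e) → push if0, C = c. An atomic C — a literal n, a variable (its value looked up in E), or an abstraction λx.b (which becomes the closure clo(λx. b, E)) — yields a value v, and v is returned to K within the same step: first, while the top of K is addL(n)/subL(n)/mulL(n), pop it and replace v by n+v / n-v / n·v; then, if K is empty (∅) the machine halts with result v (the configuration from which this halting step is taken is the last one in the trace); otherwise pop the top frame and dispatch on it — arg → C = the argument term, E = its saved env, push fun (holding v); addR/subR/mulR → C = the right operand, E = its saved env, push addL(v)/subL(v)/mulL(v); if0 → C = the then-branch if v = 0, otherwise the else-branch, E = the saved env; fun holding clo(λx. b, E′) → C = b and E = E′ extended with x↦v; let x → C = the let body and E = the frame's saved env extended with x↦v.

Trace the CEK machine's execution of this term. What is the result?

[0] <C=((λy. (let p = ((λp. ((λw. 3) 4)) y) in ((λz. ((λx. 2) -1)) y))) 4), E=∅, K=∅>
[1] <C=(λy. (let p = ((λp. ((λw. 3) 4)) y) in ((λz. ((λx. 2) -1)) y))), E=∅, K=[arg]>
[2] <C=4, E=∅, K=[fun]>
[3] <C=(let p = ((λp. ((λw. 3) 4)) y) in ((λz. ((λx. 2) -1)) y)), E={y↦4}, K=∅>
[4] <C=((λp. ((λw. 3) 4)) y), E={y↦4}, K=[let p]>
[5] <C=(λp. ((λw. 3) 4)), E={y↦4}, K=[arg :: let p]>
[6] <C=y, E={y↦4}, K=[fun :: let p]>
[7] <C=((λw. 3) 4), E={p↦4, y↦4}, K=[let p]>
[8] <C=(λw. 3), E={p↦4, y↦4}, K=[arg :: let p]>
[9] <C=4, E={p↦4, y↦4}, K=[fun :: let p]>
[10] <C=3, E={w↦4, p↦4, y↦4}, K=[let p]>
[11] <C=((λz. ((λx. 2) -1)) y), E={p↦3, y↦4}, K=∅>
[12] <C=(λz. ((λx. 2) -1)), E={p↦3, y↦4}, K=[arg]>
[13] <C=y, E={p↦3, y↦4}, K=[fun]>
[14] <C=((λx. 2) -1), E={z↦4, p↦3, y↦4}, K=∅>
[15] <C=(λx. 2), E={z↦4, p↦3, y↦4}, K=[arg]>
[16] <C=-1, E={z↦4, p↦3, y↦4}, K=[fun]>
[17] <C=2, E={x↦-1, z↦4, p↦3, y↦4}, K=∅>
→ final value 2

Answer: 2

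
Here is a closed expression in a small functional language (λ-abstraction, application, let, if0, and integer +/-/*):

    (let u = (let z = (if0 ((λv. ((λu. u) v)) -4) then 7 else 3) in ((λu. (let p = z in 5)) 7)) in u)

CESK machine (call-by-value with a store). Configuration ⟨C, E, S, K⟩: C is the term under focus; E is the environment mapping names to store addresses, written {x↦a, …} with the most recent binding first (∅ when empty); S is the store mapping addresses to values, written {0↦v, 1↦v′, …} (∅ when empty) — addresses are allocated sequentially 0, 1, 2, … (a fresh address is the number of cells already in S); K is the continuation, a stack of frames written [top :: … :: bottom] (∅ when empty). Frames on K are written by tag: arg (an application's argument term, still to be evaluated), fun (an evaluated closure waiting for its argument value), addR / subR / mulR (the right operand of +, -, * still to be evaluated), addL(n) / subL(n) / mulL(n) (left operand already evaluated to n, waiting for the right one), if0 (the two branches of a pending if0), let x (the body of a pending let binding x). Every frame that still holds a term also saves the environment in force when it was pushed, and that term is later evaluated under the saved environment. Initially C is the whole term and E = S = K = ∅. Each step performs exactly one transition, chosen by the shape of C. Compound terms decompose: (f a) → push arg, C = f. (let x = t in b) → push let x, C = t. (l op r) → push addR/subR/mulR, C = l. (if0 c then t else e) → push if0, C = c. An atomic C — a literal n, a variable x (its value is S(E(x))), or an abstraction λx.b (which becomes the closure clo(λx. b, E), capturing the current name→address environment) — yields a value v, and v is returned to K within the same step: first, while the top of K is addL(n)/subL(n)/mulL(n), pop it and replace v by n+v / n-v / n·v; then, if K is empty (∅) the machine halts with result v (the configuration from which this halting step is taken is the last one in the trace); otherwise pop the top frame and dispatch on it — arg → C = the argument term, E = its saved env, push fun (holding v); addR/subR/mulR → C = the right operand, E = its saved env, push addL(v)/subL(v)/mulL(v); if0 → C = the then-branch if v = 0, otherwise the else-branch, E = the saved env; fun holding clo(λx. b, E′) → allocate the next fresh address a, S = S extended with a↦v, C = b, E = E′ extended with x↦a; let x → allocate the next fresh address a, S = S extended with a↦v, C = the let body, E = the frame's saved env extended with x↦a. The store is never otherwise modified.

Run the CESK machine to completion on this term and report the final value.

step 0: ⟨C=(let u = (let z = (if0 ((λv. ((λu. u) v)) -4) then 7 else 3) in ((λu. (let p = z in 5)) 7)) in u); E=∅; S=∅; K=∅⟩
step 1: ⟨C=(let z = (if0 ((λv. ((λu. u) v)) -4) then 7 else 3) in ((λu. (let p = z in 5)) 7)); E=∅; S=∅; K=[let u]⟩
step 2: ⟨C=(if0 ((λv. ((λu. u) v)) -4) then 7 else 3); E=∅; S=∅; K=[let z :: let u]⟩
step 3: ⟨C=((λv. ((λu. u) v)) -4); E=∅; S=∅; K=[if0 :: let z :: let u]⟩
step 4: ⟨C=(λv. ((λu. u) v)); E=∅; S=∅; K=[arg :: if0 :: let z :: let u]⟩
step 5: ⟨C=-4; E=∅; S=∅; K=[fun :: if0 :: let z :: let u]⟩
step 6: ⟨C=((λu. u) v); E={v↦0}; S={0↦-4}; K=[if0 :: let z :: let u]⟩
step 7: ⟨C=(λu. u); E={v↦0}; S={0↦-4}; K=[arg :: if0 :: let z :: let u]⟩
step 8: ⟨C=v; E={v↦0}; S={0↦-4}; K=[fun :: if0 :: let z :: let u]⟩
step 9: ⟨C=u; E={u↦1, v↦0}; S={0↦-4, 1↦-4}; K=[if0 :: let z :: let u]⟩
step 10: ⟨C=3; E=∅; S={0↦-4, 1↦-4}; K=[let z :: let u]⟩
step 11: ⟨C=((λu. (let p = z in 5)) 7); E={z↦2}; S={0↦-4, 1↦-4, 2↦3}; K=[let u]⟩
step 12: ⟨C=(λu. (let p = z in 5)); E={z↦2}; S={0↦-4, 1↦-4, 2↦3}; K=[arg :: let u]⟩
step 13: ⟨C=7; E={z↦2}; S={0↦-4, 1↦-4, 2↦3}; K=[fun :: let u]⟩
step 14: ⟨C=(let p = z in 5); E={u↦3, z↦2}; S={0↦-4, 1↦-4, 2↦3, 3↦7}; K=[let u]⟩
step 15: ⟨C=z; E={u↦3, z↦2}; S={0↦-4, 1↦-4, 2↦3, 3↦7}; K=[let p :: let u]⟩
step 16: ⟨C=5; E={p↦4, u↦3, z↦2}; S={0↦-4, 1↦-4, 2↦3, 3↦7, 4↦3}; K=[let u]⟩
step 17: ⟨C=u; E={u↦5}; S={0↦-4, 1↦-4, 2↦3, 3↦7, 4↦3, 5↦5}; K=∅⟩
→ final value 5

Answer: 5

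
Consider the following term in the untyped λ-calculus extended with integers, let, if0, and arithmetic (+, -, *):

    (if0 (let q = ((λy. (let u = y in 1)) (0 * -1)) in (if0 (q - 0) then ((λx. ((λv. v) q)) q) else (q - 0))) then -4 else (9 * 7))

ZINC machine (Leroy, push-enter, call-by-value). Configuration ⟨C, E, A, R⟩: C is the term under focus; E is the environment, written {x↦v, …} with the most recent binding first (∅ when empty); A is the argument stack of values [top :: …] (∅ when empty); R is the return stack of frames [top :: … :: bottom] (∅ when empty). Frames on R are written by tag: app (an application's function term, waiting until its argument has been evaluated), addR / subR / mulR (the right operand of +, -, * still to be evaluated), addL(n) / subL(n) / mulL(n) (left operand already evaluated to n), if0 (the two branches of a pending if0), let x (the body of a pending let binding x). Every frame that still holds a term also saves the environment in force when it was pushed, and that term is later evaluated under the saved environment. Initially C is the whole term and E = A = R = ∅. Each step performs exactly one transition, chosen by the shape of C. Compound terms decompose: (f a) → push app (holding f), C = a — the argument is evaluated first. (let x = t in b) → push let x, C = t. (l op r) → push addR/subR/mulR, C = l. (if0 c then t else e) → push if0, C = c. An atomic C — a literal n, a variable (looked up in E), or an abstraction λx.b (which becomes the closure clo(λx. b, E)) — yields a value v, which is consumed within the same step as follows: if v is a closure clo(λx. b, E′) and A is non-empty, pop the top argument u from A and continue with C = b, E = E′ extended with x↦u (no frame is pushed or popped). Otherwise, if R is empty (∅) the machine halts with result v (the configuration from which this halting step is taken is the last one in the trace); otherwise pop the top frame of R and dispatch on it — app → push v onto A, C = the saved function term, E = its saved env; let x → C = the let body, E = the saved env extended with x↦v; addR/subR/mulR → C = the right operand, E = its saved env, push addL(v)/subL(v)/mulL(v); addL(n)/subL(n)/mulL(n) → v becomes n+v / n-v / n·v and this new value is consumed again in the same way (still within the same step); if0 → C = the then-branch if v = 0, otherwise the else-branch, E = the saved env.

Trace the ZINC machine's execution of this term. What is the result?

[0] [C=(if0 (let q = ((λy. (let u = y in 1)) (0 * -1)) in (if0 (q - 0) then ((λx. ((λv. v) q)) q) else (q - 0))) then -4 else (9 * 7)) | E=∅ | A=∅ | R=∅]
[1] [C=(let q = ((λy. (let u = y in 1)) (0 * -1)) in (if0 (q - 0) then ((λx. ((λv. v) q)) q) else (q - 0))) | E=∅ | A=∅ | R=[if0]]
[2] [C=((λy. (let u = y in 1)) (0 * -1)) | E=∅ | A=∅ | R=[let q :: if0]]
[3] [C=(0 * -1) | E=∅ | A=∅ | R=[app :: let q :: if0]]
[4] [C=0 | E=∅ | A=∅ | R=[mulR :: app :: let q :: if0]]
[5] [C=-1 | E=∅ | A=∅ | R=[mulL(0) :: app :: let q :: if0]]
[6] [C=(λy. (let u = y in 1)) | E=∅ | A=[0] | R=[let q :: if0]]
[7] [C=(let u = y in 1) | E={y↦0} | A=∅ | R=[let q :: if0]]
[8] [C=y | E={y↦0} | A=∅ | R=[let u :: let q :: if0]]
[9] [C=1 | E={u↦0, y↦0} | A=∅ | R=[let q :: if0]]
[10] [C=(if0 (q - 0) then ((λx. ((λv. v) q)) q) else (q - 0)) | E={q↦1} | A=∅ | R=[if0]]
[11] [C=(q - 0) | E={q↦1} | A=∅ | R=[if0 :: if0]]
[12] [C=q | E={q↦1} | A=∅ | R=[subR :: if0 :: if0]]
[13] [C=0 | E={q↦1} | A=∅ | R=[subL(1) :: if0 :: if0]]
[14] [C=(q - 0) | E={q↦1} | A=∅ | R=[if0]]
[15] [C=q | E={q↦1} | A=∅ | R=[subR :: if0]]
[16] [C=0 | E={q↦1} | A=∅ | R=[subL(1) :: if0]]
[17] [C=(9 * 7) | E=∅ | A=∅ | R=∅]
[18] [C=9 | E=∅ | A=∅ | R=[mulR]]
[19] [C=7 | E=∅ | A=∅ | R=[mulL(9)]]
→ final value 63

Answer: 63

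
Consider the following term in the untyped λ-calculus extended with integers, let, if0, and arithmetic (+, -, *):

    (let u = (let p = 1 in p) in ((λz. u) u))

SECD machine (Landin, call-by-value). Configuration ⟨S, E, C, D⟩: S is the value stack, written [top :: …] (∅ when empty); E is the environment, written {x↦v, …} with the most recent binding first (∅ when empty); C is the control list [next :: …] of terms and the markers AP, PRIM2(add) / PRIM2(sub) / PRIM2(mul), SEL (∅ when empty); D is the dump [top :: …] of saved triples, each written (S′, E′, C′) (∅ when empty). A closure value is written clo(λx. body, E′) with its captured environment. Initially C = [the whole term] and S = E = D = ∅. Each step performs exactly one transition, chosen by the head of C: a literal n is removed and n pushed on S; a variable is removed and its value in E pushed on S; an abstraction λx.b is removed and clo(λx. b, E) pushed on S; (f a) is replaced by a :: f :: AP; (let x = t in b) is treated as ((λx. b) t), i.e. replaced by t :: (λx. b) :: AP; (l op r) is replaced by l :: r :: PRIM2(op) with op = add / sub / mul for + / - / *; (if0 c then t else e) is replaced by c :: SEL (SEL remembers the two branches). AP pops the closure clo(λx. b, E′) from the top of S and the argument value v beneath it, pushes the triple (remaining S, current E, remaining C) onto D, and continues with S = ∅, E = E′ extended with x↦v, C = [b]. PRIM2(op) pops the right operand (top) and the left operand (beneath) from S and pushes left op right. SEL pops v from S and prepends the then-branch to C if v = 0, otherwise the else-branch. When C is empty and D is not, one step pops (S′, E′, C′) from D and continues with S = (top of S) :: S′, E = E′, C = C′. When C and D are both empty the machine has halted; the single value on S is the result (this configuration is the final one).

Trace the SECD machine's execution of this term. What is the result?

Answer: 1

Machine steps:
[0] ⟨S=∅; E=∅; C=[(let u = (let p = 1 in p) in ((λz. u) u))]; D=∅⟩
[1] ⟨S=∅; E=∅; C=[(let p = 1 in p) :: (λu. ((λz. u) u)) :: AP]; D=∅⟩
[2] ⟨S=∅; E=∅; C=[1 :: (λp. p) :: AP :: (λu. ((λz. u) u)) :: AP]; D=∅⟩
[3] ⟨S=[1]; E=∅; C=[(λp. p) :: AP :: (λu. ((λz. u) u)) :: AP]; D=∅⟩
[4] ⟨S=[clo(λp. p, ∅) :: 1]; E=∅; C=[AP :: (λu. ((λz. u) u)) :: AP]; D=∅⟩
[5] ⟨S=∅; E={p↦1}; C=[p]; D=[(∅, ∅, [(λu. ((λz. u) u)) :: AP])]⟩
[6] ⟨S=[1]; E={p↦1}; C=∅; D=[(∅, ∅, [(λu. ((λz. u) u)) :: AP])]⟩
[7] ⟨S=[1]; E=∅; C=[(λu. ((λz. u) u)) :: AP]; D=∅⟩
[8] ⟨S=[clo(λu. ((λz. u) u), ∅) :: 1]; E=∅; C=[AP]; D=∅⟩
[9] ⟨S=∅; E={u↦1}; C=[((λz. u) u)]; D=[(∅, ∅, ∅)]⟩
[10] ⟨S=∅; E={u↦1}; C=[u :: (λz. u) :: AP]; D=[(∅, ∅, ∅)]⟩
[11] ⟨S=[1]; E={u↦1}; C=[(λz. u) :: AP]; D=[(∅, ∅, ∅)]⟩
[12] ⟨S=[clo(λz. u, {u↦1}) :: 1]; E={u↦1}; C=[AP]; D=[(∅, ∅, ∅)]⟩
[13] ⟨S=∅; E={z↦1, u↦1}; C=[u]; D=[(∅, {u↦1}, ∅) :: (∅, ∅, ∅)]⟩
[14] ⟨S=[1]; E={z↦1, u↦1}; C=∅; D=[(∅, {u↦1}, ∅) :: (∅, ∅, ∅)]⟩
[15] ⟨S=[1]; E={u↦1}; C=∅; D=[(∅, ∅, ∅)]⟩
[16] ⟨S=[1]; E=∅; C=∅; D=∅⟩
→ final value 1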